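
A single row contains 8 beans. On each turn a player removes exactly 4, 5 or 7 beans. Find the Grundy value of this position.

Compute g(0), g(1), … for moves {4, 5, 7}:
g(0) = mex{} = 0
g(1) = mex{} = 0
g(2) = mex{} = 0
g(3) = mex{} = 0
g(4) = mex{0} = 1
g(5) = mex{0} = 1
g(6) = mex{0} = 1
g(7) = mex{0} = 1
g(8) = mex{0,1} = 2
So g(8) = 2.

2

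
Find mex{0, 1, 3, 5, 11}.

2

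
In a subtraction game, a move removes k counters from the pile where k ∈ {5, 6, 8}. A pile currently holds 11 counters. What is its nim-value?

2

Compute g(0), g(1), … for moves {5, 6, 8}:
g(0) = mex{} = 0
g(1) = mex{} = 0
g(2) = mex{} = 0
g(3) = mex{} = 0
g(4) = mex{} = 0
g(5) = mex{0} = 1
g(6) = mex{0} = 1
g(7) = mex{0} = 1
g(8) = mex{0} = 1
g(9) = mex{0} = 1
g(10) = mex{0,1} = 2
g(11) = mex{0,1} = 2
So g(11) = 2.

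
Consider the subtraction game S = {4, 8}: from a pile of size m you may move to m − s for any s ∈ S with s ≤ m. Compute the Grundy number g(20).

2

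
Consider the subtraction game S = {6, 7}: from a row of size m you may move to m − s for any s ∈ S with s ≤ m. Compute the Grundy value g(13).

Grundy values for subtraction set {6, 7}:
k:     0  1  2  3  4  5  6  7  8  9 10 11 12 13
g(k):  0  0  0  0  0  0  1  1  1  1  1  1  2  0
So g(13) = 0.

0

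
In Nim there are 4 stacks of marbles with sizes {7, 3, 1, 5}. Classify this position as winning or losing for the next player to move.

Compute the nim-sum pairwise:
7 ^ 3 = 4
4 ^ 1 = 5
5 ^ 5 = 0
The nim-sum is 0, so this is a P-position: the player to move is in a losing position under optimal play.

Losing position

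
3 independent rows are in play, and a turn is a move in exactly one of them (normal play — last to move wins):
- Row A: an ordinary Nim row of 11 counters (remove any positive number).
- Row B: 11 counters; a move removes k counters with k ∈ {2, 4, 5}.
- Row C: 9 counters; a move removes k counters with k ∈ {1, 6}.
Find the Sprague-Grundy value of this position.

9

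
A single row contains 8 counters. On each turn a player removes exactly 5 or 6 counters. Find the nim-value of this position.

1

Compute g(0), g(1), … for moves {5, 6}:
g(0) = mex{} = 0
g(1) = mex{} = 0
g(2) = mex{} = 0
g(3) = mex{} = 0
g(4) = mex{} = 0
g(5) = mex{0} = 1
g(6) = mex{0} = 1
g(7) = mex{0} = 1
g(8) = mex{0} = 1
So g(8) = 1.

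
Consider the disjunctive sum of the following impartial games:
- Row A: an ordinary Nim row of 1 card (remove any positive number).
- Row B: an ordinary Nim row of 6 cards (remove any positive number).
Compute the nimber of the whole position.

7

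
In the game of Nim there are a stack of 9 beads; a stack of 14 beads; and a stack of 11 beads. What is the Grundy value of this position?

Write each in binary and XOR column by column:
  1001  (9)
  1110  (14)
  1011  (11)
  ----
  1100  (12)

12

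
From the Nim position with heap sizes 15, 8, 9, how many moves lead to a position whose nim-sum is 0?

Nim-sum: 15 XOR 8 XOR 9 = 14.
The overall nim-sum is X = 14. A heap of size p has a winning move iff p XOR X < p (reduce it to p XOR X).
  15: 15 XOR 14 = 1 < 15 — winning move (to 1).
  8: 8 XOR 14 = 6 < 8 — winning move (to 6).
  9: 9 XOR 14 = 7 < 9 — winning move (to 7).
That gives 3 winning moves.

3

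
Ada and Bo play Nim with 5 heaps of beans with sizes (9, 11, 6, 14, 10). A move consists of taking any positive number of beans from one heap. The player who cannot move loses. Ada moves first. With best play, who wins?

Compute the nim-sum pairwise:
9 ⊕ 11 = 2
2 ⊕ 6 = 4
4 ⊕ 14 = 10
10 ⊕ 10 = 0
The nim-sum is 0, so this is a P-position: the player to move is in a losing position under optimal play; Ada is about to move from it and so loses — Bo wins.

Bo wins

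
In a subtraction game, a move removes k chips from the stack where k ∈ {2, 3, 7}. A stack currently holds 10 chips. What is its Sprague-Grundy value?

Grundy values for subtraction set {2, 3, 7}:
g(0) = mex{} = 0
g(1) = mex{} = 0
g(2) = mex{0} = 1
g(3) = mex{0} = 1
g(4) = mex{0,1} = 2
g(5) = mex{1} = 0
g(6) = mex{1,2} = 0
g(7) = mex{0,2} = 1
g(8) = mex{0} = 1
g(9) = mex{0,1} = 2
g(10) = mex{1} = 0
So g(10) = 0.

0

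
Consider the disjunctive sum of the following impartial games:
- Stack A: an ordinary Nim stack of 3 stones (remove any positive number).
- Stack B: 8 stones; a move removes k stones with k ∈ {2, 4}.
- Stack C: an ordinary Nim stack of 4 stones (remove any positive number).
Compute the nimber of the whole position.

Stack A is a plain Nim stack of size 3, so its Grundy value is 3.
Build the Grundy sequence for stack B with g(k) = mex{g(k−s) : s ∈ {2, 4}, s ≤ k}:
k:     0  1  2  3  4  5  6  7  8
g(k):  0  0  1  1  2  2  0  0  1
So g(8) = 1.
Stack C is a plain Nim stack of size 4, so its Grundy value is 4.
By the Sprague-Grundy theorem, the Grundy value of a sum of independent games is the XOR of the component values.
Combined value = 3 XOR 1 XOR 4 = 6.

6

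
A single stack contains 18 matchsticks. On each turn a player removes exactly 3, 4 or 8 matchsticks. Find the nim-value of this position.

Compute g(0), g(1), … for moves {3, 4, 8}:
k:     0  1  2  3  4  5  6  7  8  9 10 11 12 13 14 15 16 17 18
g(k):  0  0  0  1  1  1  2  0  2  3  1  3  0  0  0  1  1  1  2
So g(18) = 2.

2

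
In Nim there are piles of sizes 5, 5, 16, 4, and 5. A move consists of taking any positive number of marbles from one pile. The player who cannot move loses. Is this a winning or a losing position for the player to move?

Compute the nim-sum pairwise:
5 ^ 5 = 0
0 ^ 16 = 16
16 ^ 4 = 20
20 ^ 5 = 17
The nim-sum is 17 ≠ 0, so this is an N-position: the player to move can win.

Winning position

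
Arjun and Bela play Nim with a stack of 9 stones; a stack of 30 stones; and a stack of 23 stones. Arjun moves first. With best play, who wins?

Bela wins

Compute the nim-sum pairwise:
9 ⊕ 30 = 23
23 ⊕ 23 = 0
The nim-sum is 0, so this is a P-position: the player to move is in a losing position under optimal play; Arjun is about to move from it and so loses — Bela wins.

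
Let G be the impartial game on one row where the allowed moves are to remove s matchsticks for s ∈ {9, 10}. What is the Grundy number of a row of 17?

1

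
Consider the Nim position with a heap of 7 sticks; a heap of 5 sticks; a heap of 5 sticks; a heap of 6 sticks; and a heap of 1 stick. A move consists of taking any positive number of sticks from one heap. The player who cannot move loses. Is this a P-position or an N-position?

In binary:
  111  (7)
  101  (5)
  101  (5)
  110  (6)
  001  (1)
  ---
  000  (0)
The nim-sum is 0, so this is a P-position: the player to move is in a losing position under optimal play.

P-position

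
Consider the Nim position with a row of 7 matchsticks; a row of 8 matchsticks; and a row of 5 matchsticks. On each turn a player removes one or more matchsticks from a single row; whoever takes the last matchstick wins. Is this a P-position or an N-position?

N-position

Nim-sum: 7 XOR 8 XOR 5 = 10.
The nim-sum is 10 ≠ 0, so this is an N-position: the player to move can win.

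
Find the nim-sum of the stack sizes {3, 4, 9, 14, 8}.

8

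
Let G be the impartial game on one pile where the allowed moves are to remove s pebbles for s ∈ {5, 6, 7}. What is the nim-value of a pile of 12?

0

Grundy values for subtraction set {5, 6, 7}:
k:     0  1  2  3  4  5  6  7  8  9 10 11 12
g(k):  0  0  0  0  0  1  1  1  1  1  2  2  0
So g(12) = 0.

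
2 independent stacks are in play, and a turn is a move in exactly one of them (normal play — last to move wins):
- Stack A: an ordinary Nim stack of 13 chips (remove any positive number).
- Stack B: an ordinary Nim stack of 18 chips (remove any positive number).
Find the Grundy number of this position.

31

Stack A is a plain Nim stack of size 13, so its Grundy value is 13.
Stack B is a plain Nim stack of size 18, so its Grundy value is 18.
By the Sprague-Grundy theorem, the Grundy value of a sum of independent games is the XOR of the component values.
Combined value = 13 XOR 18 = 31.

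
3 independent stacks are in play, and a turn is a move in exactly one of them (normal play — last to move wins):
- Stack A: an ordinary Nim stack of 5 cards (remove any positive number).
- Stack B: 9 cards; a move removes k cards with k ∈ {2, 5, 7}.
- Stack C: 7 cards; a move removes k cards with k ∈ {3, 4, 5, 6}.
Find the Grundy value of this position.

5

Stack A is a plain Nim stack of size 5, so its Grundy value is 5.
Build the Grundy sequence for stack B with g(k) = mex{g(k−s) : s ∈ {2, 5, 7}, s ≤ k}:
k:     0  1  2  3  4  5  6  7  8  9
g(k):  0  0  1  1  0  2  1  3  2  2
So g(9) = 2.
Grundy values for stack C (subtraction set {3, 4, 5, 6}):
k:     0  1  2  3  4  5  6  7
g(k):  0  0  0  1  1  1  2  2
So g(7) = 2.
By the Sprague-Grundy theorem, the Grundy value of a sum of independent games is the XOR of the component values.
Combined value = 5 ⊕ 2 ⊕ 2 = 5.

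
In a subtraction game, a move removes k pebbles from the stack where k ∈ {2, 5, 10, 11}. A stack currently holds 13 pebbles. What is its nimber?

3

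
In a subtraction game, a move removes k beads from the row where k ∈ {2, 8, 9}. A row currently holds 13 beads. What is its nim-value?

1

Compute g(0), g(1), … for moves {2, 8, 9}:
g(0) = mex{} = 0
g(1) = mex{} = 0
g(2) = mex{0} = 1
g(3) = mex{0} = 1
g(4) = mex{1} = 0
g(5) = mex{1} = 0
g(6) = mex{0} = 1
g(7) = mex{0} = 1
g(8) = mex{0,1} = 2
g(9) = mex{0,1} = 2
g(10) = mex{0,1,2} = 3
g(11) = mex{1,2} = 0
g(12) = mex{0,1,3} = 2
g(13) = mex{0} = 1
So g(13) = 1.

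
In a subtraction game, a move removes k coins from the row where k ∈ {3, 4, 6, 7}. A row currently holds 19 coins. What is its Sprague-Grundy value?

Compute g(0), g(1), … for moves {3, 4, 6, 7}:
k:     0  1  2  3  4  5  6  7  8  9 10 11 12 13 14 15 16 17 18 19
g(k):  0  0  0  1  1  1  2  2  2  3  0  0  0  1  1  1  2  2  2  3
So g(19) = 3.

3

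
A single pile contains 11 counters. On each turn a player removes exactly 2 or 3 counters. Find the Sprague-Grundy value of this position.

Grundy values for subtraction set {2, 3}:
g(0) = mex{} = 0
g(1) = mex{} = 0
g(2) = mex{0} = 1
g(3) = mex{0} = 1
g(4) = mex{0,1} = 2
g(5) = mex{1} = 0
g(6) = mex{1,2} = 0
g(7) = mex{0,2} = 1
g(8) = mex{0} = 1
g(9) = mex{0,1} = 2
g(10) = mex{1} = 0
g(11) = mex{1,2} = 0
So g(11) = 0.

0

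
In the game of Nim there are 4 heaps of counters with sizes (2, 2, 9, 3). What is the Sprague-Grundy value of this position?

10

Write each in binary and XOR column by column:
  0010  (2)
  0010  (2)
  1001  (9)
  0011  (3)
  ----
  1010  (10)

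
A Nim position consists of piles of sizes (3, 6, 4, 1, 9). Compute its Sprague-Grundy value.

Bitwise XOR of the heap sizes:
  0011  (3)
  0110  (6)
  0100  (4)
  0001  (1)
  1001  (9)
  ----
  1001  (9)

9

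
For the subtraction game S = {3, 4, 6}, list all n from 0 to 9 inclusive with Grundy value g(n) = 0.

0, 1, 2, 9

Grundy values for subtraction set {3, 4, 6}:
k:     0  1  2  3  4  5  6  7  8  9
g(k):  0  0  0  1  1  1  2  2  2  0
The P-positions (g = 0) in 0..9 are 0, 1, 2, 9.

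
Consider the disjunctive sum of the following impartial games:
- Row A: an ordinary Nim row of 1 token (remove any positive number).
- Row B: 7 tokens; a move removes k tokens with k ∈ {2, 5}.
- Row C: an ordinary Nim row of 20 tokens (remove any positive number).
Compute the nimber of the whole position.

21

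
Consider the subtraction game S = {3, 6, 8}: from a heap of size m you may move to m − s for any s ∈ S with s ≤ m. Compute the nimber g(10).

3

Grundy values for subtraction set {3, 6, 8}:
g(0) = mex{} = 0
g(1) = mex{} = 0
g(2) = mex{} = 0
g(3) = mex{0} = 1
g(4) = mex{0} = 1
g(5) = mex{0} = 1
g(6) = mex{0,1} = 2
g(7) = mex{0,1} = 2
g(8) = mex{0,1} = 2
g(9) = mex{0,1,2} = 3
g(10) = mex{0,1,2} = 3
So g(10) = 3.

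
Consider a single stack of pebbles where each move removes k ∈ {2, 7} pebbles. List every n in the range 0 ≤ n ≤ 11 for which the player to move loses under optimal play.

0, 1, 4, 5, 9, 10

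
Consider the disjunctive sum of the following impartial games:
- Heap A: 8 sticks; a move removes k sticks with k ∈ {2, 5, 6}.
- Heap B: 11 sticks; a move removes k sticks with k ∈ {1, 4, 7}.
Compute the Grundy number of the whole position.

1

For heap A, compute g(0), g(1), … with moves {2, 5, 6}:
k:     0  1  2  3  4  5  6  7  8
g(k):  0  0  1  1  0  2  1  3  0
So g(8) = 0.
Grundy values for heap B (subtraction set {1, 4, 7}):
g(0) = mex{} = 0
g(1) = mex{0} = 1
g(2) = mex{1} = 0
g(3) = mex{0} = 1
g(4) = mex{0,1} = 2
g(5) = mex{1,2} = 0
g(6) = mex{0} = 1
g(7) = mex{0,1} = 2
g(8) = mex{1,2} = 0
g(9) = mex{0} = 1
g(10) = mex{1} = 0
g(11) = mex{0,2} = 1
So g(11) = 1.
The value of a disjunctive sum is the nim-sum of the parts.
Combined value = 0 XOR 1 = 1.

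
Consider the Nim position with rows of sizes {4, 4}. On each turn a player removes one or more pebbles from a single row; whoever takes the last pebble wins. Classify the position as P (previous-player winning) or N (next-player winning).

P-position

Nim-sum: 4 ^ 4 = 0.
The nim-sum is 0, so this is a P-position: the player to move is in a losing position under optimal play.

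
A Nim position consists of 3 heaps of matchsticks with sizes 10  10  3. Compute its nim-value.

3

In binary:
  1010  (10)
  1010  (10)
  0011  (3)
  ----
  0011  (3)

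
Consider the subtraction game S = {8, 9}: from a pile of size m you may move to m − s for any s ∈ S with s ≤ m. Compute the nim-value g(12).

1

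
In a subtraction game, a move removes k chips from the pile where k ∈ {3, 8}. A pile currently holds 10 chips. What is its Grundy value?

1

Grundy values for subtraction set {3, 8}:
k:     0  1  2  3  4  5  6  7  8  9 10
g(k):  0  0  0  1  1  1  0  0  2  1  1
So g(10) = 1.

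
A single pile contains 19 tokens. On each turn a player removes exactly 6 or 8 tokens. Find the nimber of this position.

Grundy values for subtraction set {6, 8}:
k:     0  1  2  3  4  5  6  7  8  9 10 11 12 13 14 15 16 17 18 19
g(k):  0  0  0  0  0  0  1  1  1  1  1  1  2  2  0  0  0  0  0  0
So g(19) = 0.

0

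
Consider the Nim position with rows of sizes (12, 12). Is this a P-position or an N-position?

Write each in binary and XOR column by column:
  1100  (12)
  1100  (12)
  ----
  0000  (0)
The nim-sum is 0, so this is a P-position: the player to move is in a losing position under optimal play.

P-position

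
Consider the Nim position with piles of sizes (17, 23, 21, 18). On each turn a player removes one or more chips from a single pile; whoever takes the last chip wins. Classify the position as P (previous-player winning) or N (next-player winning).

Bitwise XOR of the heap sizes:
  10001  (17)
  10111  (23)
  10101  (21)
  10010  (18)
  -----
  00001  (1)
The nim-sum is 1 ≠ 0, so this is an N-position: the player to move can win.

N-position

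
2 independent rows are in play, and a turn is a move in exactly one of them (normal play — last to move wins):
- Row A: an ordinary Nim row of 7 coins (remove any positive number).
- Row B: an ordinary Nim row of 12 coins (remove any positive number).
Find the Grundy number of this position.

Row A is a plain Nim row of size 7, so its Grundy value is 7.
Row B is a plain Nim row of size 12, so its Grundy value is 12.
By the Sprague-Grundy theorem, the Grundy value of a sum of independent games is the XOR of the component values.
Combined value = 7 ⊕ 12 = 11.

11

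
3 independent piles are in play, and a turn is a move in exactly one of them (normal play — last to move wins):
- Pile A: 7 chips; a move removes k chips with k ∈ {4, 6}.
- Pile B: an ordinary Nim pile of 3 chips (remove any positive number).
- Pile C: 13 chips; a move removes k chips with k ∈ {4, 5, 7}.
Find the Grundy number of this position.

2

Grundy values for pile A (subtraction set {4, 6}):
g(0) = mex{} = 0
g(1) = mex{} = 0
g(2) = mex{} = 0
g(3) = mex{} = 0
g(4) = mex{0} = 1
g(5) = mex{0} = 1
g(6) = mex{0} = 1
g(7) = mex{0} = 1
So g(7) = 1.
Pile B is a plain Nim pile of size 3, so its Grundy value is 3.
Build the Grundy sequence for pile C with g(k) = mex{g(k−s) : s ∈ {4, 5, 7}, s ≤ k}:
k:     0  1  2  3  4  5  6  7  8  9 10 11 12 13
g(k):  0  0  0  0  1  1  1  1  2  2  2  0  0  0
So g(13) = 0.
The value of a disjunctive sum is the nim-sum of the parts.
Combined value = 1 ⊕ 3 ⊕ 0 = 2.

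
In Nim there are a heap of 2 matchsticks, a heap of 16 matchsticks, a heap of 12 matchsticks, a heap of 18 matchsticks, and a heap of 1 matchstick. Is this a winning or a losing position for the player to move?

Winning position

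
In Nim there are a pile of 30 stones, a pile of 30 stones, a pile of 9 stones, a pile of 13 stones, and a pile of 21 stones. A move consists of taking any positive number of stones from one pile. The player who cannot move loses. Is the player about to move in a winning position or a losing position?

Winning position

Compute the nim-sum pairwise:
30 XOR 30 = 0
0 XOR 9 = 9
9 XOR 13 = 4
4 XOR 21 = 17
The nim-sum is 17 ≠ 0, so this is an N-position: the player to move can win.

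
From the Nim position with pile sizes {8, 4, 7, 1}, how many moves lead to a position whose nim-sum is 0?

Nim-sum: 8 ⊕ 4 ⊕ 7 ⊕ 1 = 10.
The overall nim-sum is X = 10. A pile of size p has a winning move iff p XOR X < p (reduce it to p XOR X).
  8: 8 XOR 10 = 2 < 8 — winning move (to 2).
  4: 4 XOR 10 = 14 ≥ 4 — no move.
  7: 7 XOR 10 = 13 ≥ 7 — no move.
  1: 1 XOR 10 = 11 ≥ 1 — no move.
That gives 1 winning move.

1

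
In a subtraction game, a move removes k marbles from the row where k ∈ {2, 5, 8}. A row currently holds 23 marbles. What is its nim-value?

Build the Grundy sequence with g(k) = mex{g(k−s) : s ∈ {2, 5, 8}, s ≤ k}:
k:     0  1  2  3  4  5  6  7  8  9 10 11 12 13 14 15 16 17 18 19 20 21 22 23
g(k):  0  0  1  1  0  2  1  0  2  1  0  0  1  1  0  2  1  0  2  1  0  0  1  1
So g(23) = 1.

1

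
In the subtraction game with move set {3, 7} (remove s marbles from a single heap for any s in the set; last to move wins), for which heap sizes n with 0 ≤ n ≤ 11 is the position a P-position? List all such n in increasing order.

0, 1, 2, 6, 10, 11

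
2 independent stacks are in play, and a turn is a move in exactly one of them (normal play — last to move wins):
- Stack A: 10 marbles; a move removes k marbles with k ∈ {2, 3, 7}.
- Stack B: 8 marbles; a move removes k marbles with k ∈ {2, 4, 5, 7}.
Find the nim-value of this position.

Grundy values for stack A (subtraction set {2, 3, 7}):
g(0) = mex{} = 0
g(1) = mex{} = 0
g(2) = mex{0} = 1
g(3) = mex{0} = 1
g(4) = mex{0,1} = 2
g(5) = mex{1} = 0
g(6) = mex{1,2} = 0
g(7) = mex{0,2} = 1
g(8) = mex{0} = 1
g(9) = mex{0,1} = 2
g(10) = mex{1} = 0
So g(10) = 0.
For stack B, compute g(0), g(1), … with moves {2, 4, 5, 7}:
g(0) = mex{} = 0
g(1) = mex{} = 0
g(2) = mex{0} = 1
g(3) = mex{0} = 1
g(4) = mex{0,1} = 2
g(5) = mex{0,1} = 2
g(6) = mex{0,1,2} = 3
g(7) = mex{0,1,2} = 3
g(8) = mex{0,1,2,3} = 4
So g(8) = 4.
By the Sprague-Grundy theorem, the Grundy value of a sum of independent games is the XOR of the component values.
Combined value = 0 ⊕ 4 = 4.

4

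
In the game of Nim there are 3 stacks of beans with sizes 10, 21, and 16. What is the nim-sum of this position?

15

Compute the nim-sum pairwise:
10 ⊕ 21 = 31
31 ⊕ 16 = 15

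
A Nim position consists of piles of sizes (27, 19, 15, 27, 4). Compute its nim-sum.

Nim-sum: 27 XOR 19 XOR 15 XOR 27 XOR 4 = 24.

24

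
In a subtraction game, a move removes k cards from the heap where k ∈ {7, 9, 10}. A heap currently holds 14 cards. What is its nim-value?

Grundy values for subtraction set {7, 9, 10}:
k:     0  1  2  3  4  5  6  7  8  9 10 11 12 13 14
g(k):  0  0  0  0  0  0  0  1  1  1  1  1  1  1  2
So g(14) = 2.

2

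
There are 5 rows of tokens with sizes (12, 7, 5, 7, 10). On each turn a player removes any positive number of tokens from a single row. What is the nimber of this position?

3

Nim-sum: 12 XOR 7 XOR 5 XOR 7 XOR 10 = 3.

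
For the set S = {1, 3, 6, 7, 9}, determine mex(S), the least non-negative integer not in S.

0 is not in the set, so the mex is 0.

0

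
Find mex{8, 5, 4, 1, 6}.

0

0 is not in the set, so the mex is 0.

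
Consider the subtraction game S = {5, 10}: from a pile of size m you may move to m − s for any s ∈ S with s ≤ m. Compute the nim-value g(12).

Build the Grundy sequence with g(k) = mex{g(k−s) : s ∈ {5, 10}, s ≤ k}:
k:     0  1  2  3  4  5  6  7  8  9 10 11 12
g(k):  0  0  0  0  0  1  1  1  1  1  2  2  2
So g(12) = 2.

2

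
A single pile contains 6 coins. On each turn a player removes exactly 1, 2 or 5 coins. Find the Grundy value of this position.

0

Grundy values for subtraction set {1, 2, 5}:
g(0) = mex{} = 0
g(1) = mex{0} = 1
g(2) = mex{0,1} = 2
g(3) = mex{1,2} = 0
g(4) = mex{0,2} = 1
g(5) = mex{0,1} = 2
g(6) = mex{1,2} = 0
So g(6) = 0.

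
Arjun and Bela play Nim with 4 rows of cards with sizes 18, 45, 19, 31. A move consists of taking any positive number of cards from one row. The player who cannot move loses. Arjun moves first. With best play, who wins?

Arjun wins

In binary:
  010010  (18)
  101101  (45)
  010011  (19)
  011111  (31)
  ------
  110011  (51)
The nim-sum is 51 ≠ 0, so this is an N-position: the player to move can win; Arjun has a winning move.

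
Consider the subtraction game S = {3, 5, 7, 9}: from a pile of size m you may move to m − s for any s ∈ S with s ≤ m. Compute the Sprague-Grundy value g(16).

Grundy values for subtraction set {3, 5, 7, 9}:
k:     0  1  2  3  4  5  6  7  8  9 10 11 12 13 14 15 16
g(k):  0  0  0  1  1  1  2  2  2  3  3  3  0  0  0  1  1
So g(16) = 1.

1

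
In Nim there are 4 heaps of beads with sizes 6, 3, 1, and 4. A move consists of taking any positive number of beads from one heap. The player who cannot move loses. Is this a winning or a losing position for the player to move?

Losing position

Compute the nim-sum pairwise:
6 ^ 3 = 5
5 ^ 1 = 4
4 ^ 4 = 0
The nim-sum is 0, so this is a P-position: the player to move is in a losing position under optimal play.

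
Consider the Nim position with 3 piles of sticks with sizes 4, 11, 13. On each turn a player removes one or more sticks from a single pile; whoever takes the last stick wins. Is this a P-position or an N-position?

Write each in binary and XOR column by column:
  0100  (4)
  1011  (11)
  1101  (13)
  ----
  0010  (2)
The nim-sum is 2 ≠ 0, so this is an N-position: the player to move can win.

N-position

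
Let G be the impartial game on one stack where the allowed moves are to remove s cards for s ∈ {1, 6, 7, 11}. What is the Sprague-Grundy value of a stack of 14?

Build the Grundy sequence with g(k) = mex{g(k−s) : s ∈ {1, 6, 7, 11}, s ≤ k}:
k:     0  1  2  3  4  5  6  7  8  9 10 11 12 13 14
g(k):  0  1  0  1  0  1  2  3  2  3  2  3  0  1  0
So g(14) = 0.

0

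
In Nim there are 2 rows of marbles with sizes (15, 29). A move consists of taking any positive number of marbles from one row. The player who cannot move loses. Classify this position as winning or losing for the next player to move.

Winning position

Bitwise XOR of the heap sizes:
  01111  (15)
  11101  (29)
  -----
  10010  (18)
The nim-sum is 18 ≠ 0, so this is an N-position: the player to move can win.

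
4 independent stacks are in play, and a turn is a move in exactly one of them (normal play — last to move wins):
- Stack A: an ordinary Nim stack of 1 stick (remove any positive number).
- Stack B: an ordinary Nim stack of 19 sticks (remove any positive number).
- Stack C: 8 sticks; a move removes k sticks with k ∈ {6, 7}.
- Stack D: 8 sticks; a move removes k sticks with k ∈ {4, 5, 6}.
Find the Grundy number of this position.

Stack A is a plain Nim stack of size 1, so its Grundy value is 1.
Stack B is a plain Nim stack of size 19, so its Grundy value is 19.
For stack C, compute g(0), g(1), … with moves {6, 7}:
k:     0  1  2  3  4  5  6  7  8
g(k):  0  0  0  0  0  0  1  1  1
So g(8) = 1.
For stack D, compute g(0), g(1), … with moves {4, 5, 6}:
g(0) = mex{} = 0
g(1) = mex{} = 0
g(2) = mex{} = 0
g(3) = mex{} = 0
g(4) = mex{0} = 1
g(5) = mex{0} = 1
g(6) = mex{0} = 1
g(7) = mex{0} = 1
g(8) = mex{0,1} = 2
So g(8) = 2.
By the Sprague-Grundy theorem, the Grundy value of a sum of independent games is the XOR of the component values.
Combined value = 1 XOR 19 XOR 1 XOR 2 = 17.

17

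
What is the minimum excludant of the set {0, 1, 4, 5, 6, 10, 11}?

The values 0, 1 are all present; 2 is the first non-negative integer missing from the set.

2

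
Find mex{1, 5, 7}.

0

0 is not in the set, so the mex is 0.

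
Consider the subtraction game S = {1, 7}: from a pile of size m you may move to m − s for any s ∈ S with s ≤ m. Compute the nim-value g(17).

1

Compute g(0), g(1), … for moves {1, 7}:
k:     0  1  2  3  4  5  6  7  8  9 10 11 12 13 14 15 16 17
g(k):  0  1  0  1  0  1  0  1  0  1  0  1  0  1  0  1  0  1
So g(17) = 1.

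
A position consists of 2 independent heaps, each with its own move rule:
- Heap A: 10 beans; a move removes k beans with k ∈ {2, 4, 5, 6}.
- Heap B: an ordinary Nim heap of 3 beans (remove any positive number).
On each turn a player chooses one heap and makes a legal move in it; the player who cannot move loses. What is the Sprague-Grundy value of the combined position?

Build the Grundy sequence for heap A with g(k) = mex{g(k−s) : s ∈ {2, 4, 5, 6}, s ≤ k}:
k:     0  1  2  3  4  5  6  7  8  9 10
g(k):  0  0  1  1  2  2  3  3  0  0  1
So g(10) = 1.
Heap B is a plain Nim heap of size 3, so its Grundy value is 3.
The value of a disjunctive sum is the nim-sum of the parts.
Combined value = 1 ⊕ 3 = 2.

2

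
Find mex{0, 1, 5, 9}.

The values 0, 1 are all present; 2 is the first non-negative integer missing from the set.

2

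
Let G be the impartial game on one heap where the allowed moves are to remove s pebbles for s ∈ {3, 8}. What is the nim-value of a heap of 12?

Compute g(0), g(1), … for moves {3, 8}:
k:     0  1  2  3  4  5  6  7  8  9 10 11 12
g(k):  0  0  0  1  1  1  0  0  2  1  1  0  0
So g(12) = 0.

0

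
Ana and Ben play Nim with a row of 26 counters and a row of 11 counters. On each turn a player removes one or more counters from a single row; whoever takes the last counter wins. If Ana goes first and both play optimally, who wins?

Write each in binary and XOR column by column:
  11010  (26)
  01011  (11)
  -----
  10001  (17)
The nim-sum is 17 ≠ 0, so this is an N-position: the player to move can win; Ana has a winning move.

Ana wins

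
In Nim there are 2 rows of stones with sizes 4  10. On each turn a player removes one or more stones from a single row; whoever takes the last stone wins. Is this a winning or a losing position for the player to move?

Nim-sum: 4 ^ 10 = 14.
The nim-sum is 14 ≠ 0, so this is an N-position: the player to move can win.

Winning position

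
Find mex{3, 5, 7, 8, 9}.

0 is not in the set, so the mex is 0.

0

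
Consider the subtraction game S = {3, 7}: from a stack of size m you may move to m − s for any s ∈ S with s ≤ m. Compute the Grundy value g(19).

Compute g(0), g(1), … for moves {3, 7}:
k:     0  1  2  3  4  5  6  7  8  9 10 11 12 13 14 15 16 17 18 19
g(k):  0  0  0  1  1  1  0  2  2  1  0  0  0  1  1  1  0  2  2  1
So g(19) = 1.

1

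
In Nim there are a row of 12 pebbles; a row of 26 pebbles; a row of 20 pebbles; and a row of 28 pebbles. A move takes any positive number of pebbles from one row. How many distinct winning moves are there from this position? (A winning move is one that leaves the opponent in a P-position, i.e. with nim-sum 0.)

Bitwise XOR of the heap sizes:
  01100  (12)
  11010  (26)
  10100  (20)
  11100  (28)
  -----
  11110  (30)
The overall nim-sum is X = 30. A row of size p has a winning move iff p XOR X < p (reduce it to p XOR X).
  12: 12 XOR 30 = 18 ≥ 12 — no move.
  26: 26 XOR 30 = 4 < 26 — winning move (to 4).
  20: 20 XOR 30 = 10 < 20 — winning move (to 10).
  28: 28 XOR 30 = 2 < 28 — winning move (to 2).
That gives 3 winning moves.

3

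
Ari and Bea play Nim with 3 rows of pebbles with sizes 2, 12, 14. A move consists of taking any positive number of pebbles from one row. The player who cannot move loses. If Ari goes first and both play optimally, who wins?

Nim-sum: 2 ⊕ 12 ⊕ 14 = 0.
The nim-sum is 0, so this is a P-position: the player to move is in a losing position under optimal play; Ari is about to move from it and so loses — Bea wins.

Bea wins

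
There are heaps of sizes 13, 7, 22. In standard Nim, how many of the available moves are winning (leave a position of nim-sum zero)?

1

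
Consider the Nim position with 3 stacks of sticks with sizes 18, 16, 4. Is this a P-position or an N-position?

N-position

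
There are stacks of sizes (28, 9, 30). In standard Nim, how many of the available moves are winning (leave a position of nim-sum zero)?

Compute the nim-sum pairwise:
28 ⊕ 9 = 21
21 ⊕ 30 = 11
The overall nim-sum is X = 11. A stack of size p has a winning move iff p XOR X < p (reduce it to p XOR X).
  28: 28 XOR 11 = 23 < 28 — winning move (to 23).
  9: 9 XOR 11 = 2 < 9 — winning move (to 2).
  30: 30 XOR 11 = 21 < 30 — winning move (to 21).
That gives 3 winning moves.

3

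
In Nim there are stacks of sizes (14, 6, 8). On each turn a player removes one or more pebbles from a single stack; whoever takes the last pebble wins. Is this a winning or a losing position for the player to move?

Losing position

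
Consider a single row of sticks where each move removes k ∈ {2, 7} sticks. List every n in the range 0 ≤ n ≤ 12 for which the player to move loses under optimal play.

0, 1, 4, 5, 9, 10

Grundy values for subtraction set {2, 7}:
g(0) = mex{} = 0
g(1) = mex{} = 0
g(2) = mex{0} = 1
g(3) = mex{0} = 1
g(4) = mex{1} = 0
g(5) = mex{1} = 0
g(6) = mex{0} = 1
g(7) = mex{0} = 1
g(8) = mex{0,1} = 2
g(9) = mex{1} = 0
g(10) = mex{1,2} = 0
g(11) = mex{0} = 1
g(12) = mex{0} = 1
The P-positions (g = 0) in 0..12 are 0, 1, 4, 5, 9, 10.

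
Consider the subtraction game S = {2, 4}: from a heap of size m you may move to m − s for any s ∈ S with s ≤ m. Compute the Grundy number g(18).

Grundy values for subtraction set {2, 4}:
k:     0  1  2  3  4  5  6  7  8  9 10 11 12 13 14 15 16 17 18
g(k):  0  0  1  1  2  2  0  0  1  1  2  2  0  0  1  1  2  2  0
So g(18) = 0.

0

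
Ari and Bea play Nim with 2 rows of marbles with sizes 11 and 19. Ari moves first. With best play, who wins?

Bitwise XOR of the heap sizes:
  01011  (11)
  10011  (19)
  -----
  11000  (24)
The nim-sum is 24 ≠ 0, so this is an N-position: the player to move can win; Ari has a winning move.

Ari wins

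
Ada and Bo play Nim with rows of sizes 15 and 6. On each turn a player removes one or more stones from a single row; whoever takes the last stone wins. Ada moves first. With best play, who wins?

Ada wins

Compute the nim-sum pairwise:
15 ^ 6 = 9
The nim-sum is 9 ≠ 0, so this is an N-position: the player to move can win; Ada has a winning move.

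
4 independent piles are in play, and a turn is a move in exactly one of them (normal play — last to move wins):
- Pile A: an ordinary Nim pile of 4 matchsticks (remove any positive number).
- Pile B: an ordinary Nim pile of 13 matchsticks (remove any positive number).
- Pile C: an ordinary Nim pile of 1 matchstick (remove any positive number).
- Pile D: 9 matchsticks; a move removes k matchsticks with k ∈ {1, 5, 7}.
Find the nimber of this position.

Pile A is a plain Nim pile of size 4, so its Grundy value is 4.
Pile B is a plain Nim pile of size 13, so its Grundy value is 13.
Pile C is a plain Nim pile of size 1, so its Grundy value is 1.
For pile D, compute g(0), g(1), … with moves {1, 5, 7}:
g(0) = mex{} = 0
g(1) = mex{0} = 1
g(2) = mex{1} = 0
g(3) = mex{0} = 1
g(4) = mex{1} = 0
g(5) = mex{0} = 1
g(6) = mex{1} = 0
g(7) = mex{0} = 1
g(8) = mex{1} = 0
g(9) = mex{0} = 1
So g(9) = 1.
By the Sprague-Grundy theorem, the Grundy value of a sum of independent games is the XOR of the component values.
Combined value = 4 ⊕ 13 ⊕ 1 ⊕ 1 = 9.

9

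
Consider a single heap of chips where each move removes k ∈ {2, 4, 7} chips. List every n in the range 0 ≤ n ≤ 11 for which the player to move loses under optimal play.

0, 1, 6, 9

Compute g(0), g(1), … for moves {2, 4, 7}:
g(0) = mex{} = 0
g(1) = mex{} = 0
g(2) = mex{0} = 1
g(3) = mex{0} = 1
g(4) = mex{0,1} = 2
g(5) = mex{0,1} = 2
g(6) = mex{1,2} = 0
g(7) = mex{0,1,2} = 3
g(8) = mex{0,2} = 1
g(9) = mex{1,2,3} = 0
g(10) = mex{0,1} = 2
g(11) = mex{0,2,3} = 1
The P-positions (g = 0) in 0..11 are 0, 1, 6, 9.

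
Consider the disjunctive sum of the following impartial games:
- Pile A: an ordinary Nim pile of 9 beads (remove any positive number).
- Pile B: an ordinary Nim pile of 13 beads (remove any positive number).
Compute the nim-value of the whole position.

Pile A is a plain Nim pile of size 9, so its Grundy value is 9.
Pile B is a plain Nim pile of size 13, so its Grundy value is 13.
The value of a disjunctive sum is the nim-sum of the parts.
Combined value = 9 ⊕ 13 = 4.

4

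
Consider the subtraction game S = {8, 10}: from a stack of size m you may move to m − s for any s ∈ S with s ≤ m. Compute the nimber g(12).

1

Compute g(0), g(1), … for moves {8, 10}:
k:     0  1  2  3  4  5  6  7  8  9 10 11 12
g(k):  0  0  0  0  0  0  0  0  1  1  1  1  1
So g(12) = 1.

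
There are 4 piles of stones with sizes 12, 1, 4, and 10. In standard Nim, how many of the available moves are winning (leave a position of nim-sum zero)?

1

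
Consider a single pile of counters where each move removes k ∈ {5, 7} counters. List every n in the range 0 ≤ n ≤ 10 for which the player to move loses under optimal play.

Build the Grundy sequence with g(k) = mex{g(k−s) : s ∈ {5, 7}, s ≤ k}:
g(0) = mex{} = 0
g(1) = mex{} = 0
g(2) = mex{} = 0
g(3) = mex{} = 0
g(4) = mex{} = 0
g(5) = mex{0} = 1
g(6) = mex{0} = 1
g(7) = mex{0} = 1
g(8) = mex{0} = 1
g(9) = mex{0} = 1
g(10) = mex{0,1} = 2
The P-positions (g = 0) in 0..10 are 0, 1, 2, 3, 4.

0, 1, 2, 3, 4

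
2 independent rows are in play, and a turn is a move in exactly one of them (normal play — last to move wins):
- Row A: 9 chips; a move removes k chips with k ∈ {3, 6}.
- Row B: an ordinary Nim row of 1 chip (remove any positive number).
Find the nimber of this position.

1

Grundy values for row A (subtraction set {3, 6}):
g(0) = mex{} = 0
g(1) = mex{} = 0
g(2) = mex{} = 0
g(3) = mex{0} = 1
g(4) = mex{0} = 1
g(5) = mex{0} = 1
g(6) = mex{0,1} = 2
g(7) = mex{0,1} = 2
g(8) = mex{0,1} = 2
g(9) = mex{1,2} = 0
So g(9) = 0.
Row B is a plain Nim row of size 1, so its Grundy value is 1.
By the Sprague-Grundy theorem, the Grundy value of a sum of independent games is the XOR of the component values.
Combined value = 0 ⊕ 1 = 1.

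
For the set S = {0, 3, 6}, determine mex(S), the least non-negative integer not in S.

0 is in the set but 1 is not, so the mex is 1.

1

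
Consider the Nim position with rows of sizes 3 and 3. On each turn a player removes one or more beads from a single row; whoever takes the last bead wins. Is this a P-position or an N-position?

Nim-sum: 3 XOR 3 = 0.
The nim-sum is 0, so this is a P-position: the player to move is in a losing position under optimal play.

P-position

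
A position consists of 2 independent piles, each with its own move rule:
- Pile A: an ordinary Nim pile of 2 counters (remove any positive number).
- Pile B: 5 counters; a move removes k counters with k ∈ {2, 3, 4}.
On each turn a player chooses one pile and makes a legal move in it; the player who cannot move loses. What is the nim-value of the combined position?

Pile A is a plain Nim pile of size 2, so its Grundy value is 2.
Grundy values for pile B (subtraction set {2, 3, 4}):
g(0) = mex{} = 0
g(1) = mex{} = 0
g(2) = mex{0} = 1
g(3) = mex{0} = 1
g(4) = mex{0,1} = 2
g(5) = mex{0,1} = 2
So g(5) = 2.
By the Sprague-Grundy theorem, the Grundy value of a sum of independent games is the XOR of the component values.
Combined value = 2 XOR 2 = 0.

0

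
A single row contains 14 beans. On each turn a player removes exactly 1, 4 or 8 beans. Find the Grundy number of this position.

0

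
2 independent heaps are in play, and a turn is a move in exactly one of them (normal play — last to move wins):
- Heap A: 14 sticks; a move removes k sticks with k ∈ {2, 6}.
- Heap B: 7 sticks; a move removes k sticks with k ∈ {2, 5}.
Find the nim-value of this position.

Build the Grundy sequence for heap A with g(k) = mex{g(k−s) : s ∈ {2, 6}, s ≤ k}:
k:     0  1  2  3  4  5  6  7  8  9 10 11 12 13 14
g(k):  0  0  1  1  0  0  1  1  0  0  1  1  0  0  1
So g(14) = 1.
Build the Grundy sequence for heap B with g(k) = mex{g(k−s) : s ∈ {2, 5}, s ≤ k}:
k:     0  1  2  3  4  5  6  7
g(k):  0  0  1  1  0  2  1  0
So g(7) = 0.
By the Sprague-Grundy theorem, the Grundy value of a sum of independent games is the XOR of the component values.
Combined value = 1 ⊕ 0 = 1.

1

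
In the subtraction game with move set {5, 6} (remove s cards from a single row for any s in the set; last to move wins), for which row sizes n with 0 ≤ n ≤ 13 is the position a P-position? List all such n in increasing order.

Compute g(0), g(1), … for moves {5, 6}:
g(0) = mex{} = 0
g(1) = mex{} = 0
g(2) = mex{} = 0
g(3) = mex{} = 0
g(4) = mex{} = 0
g(5) = mex{0} = 1
g(6) = mex{0} = 1
g(7) = mex{0} = 1
g(8) = mex{0} = 1
g(9) = mex{0} = 1
g(10) = mex{0,1} = 2
g(11) = mex{1} = 0
g(12) = mex{1} = 0
g(13) = mex{1} = 0
The P-positions (g = 0) in 0..13 are 0, 1, 2, 3, 4, 11, 12, 13.

0, 1, 2, 3, 4, 11, 12, 13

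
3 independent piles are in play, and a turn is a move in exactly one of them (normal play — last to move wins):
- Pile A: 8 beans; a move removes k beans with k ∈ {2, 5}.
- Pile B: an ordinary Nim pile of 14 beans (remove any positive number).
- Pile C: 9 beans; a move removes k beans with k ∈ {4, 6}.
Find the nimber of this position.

Grundy values for pile A (subtraction set {2, 5}):
g(0) = mex{} = 0
g(1) = mex{} = 0
g(2) = mex{0} = 1
g(3) = mex{0} = 1
g(4) = mex{1} = 0
g(5) = mex{0,1} = 2
g(6) = mex{0} = 1
g(7) = mex{1,2} = 0
g(8) = mex{1} = 0
So g(8) = 0.
Pile B is a plain Nim pile of size 14, so its Grundy value is 14.
Grundy values for pile C (subtraction set {4, 6}):
k:     0  1  2  3  4  5  6  7  8  9
g(k):  0  0  0  0  1  1  1  1  2  2
So g(9) = 2.
The value of a disjunctive sum is the nim-sum of the parts.
Combined value = 0 ⊕ 14 ⊕ 2 = 12.

12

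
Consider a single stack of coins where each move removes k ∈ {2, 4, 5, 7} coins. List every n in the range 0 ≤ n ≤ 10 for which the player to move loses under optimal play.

Grundy values for subtraction set {2, 4, 5, 7}:
k:     0  1  2  3  4  5  6  7  8  9 10
g(k):  0  0  1  1  2  2  3  3  4  0  0
The P-positions (g = 0) in 0..10 are 0, 1, 9, 10.

0, 1, 9, 10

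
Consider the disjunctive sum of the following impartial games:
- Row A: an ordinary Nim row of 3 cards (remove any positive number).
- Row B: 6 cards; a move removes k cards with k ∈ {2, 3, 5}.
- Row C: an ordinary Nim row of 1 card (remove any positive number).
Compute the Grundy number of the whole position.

1

Row A is a plain Nim row of size 3, so its Grundy value is 3.
Grundy values for row B (subtraction set {2, 3, 5}):
g(0) = mex{} = 0
g(1) = mex{} = 0
g(2) = mex{0} = 1
g(3) = mex{0} = 1
g(4) = mex{0,1} = 2
g(5) = mex{0,1} = 2
g(6) = mex{0,1,2} = 3
So g(6) = 3.
Row C is a plain Nim row of size 1, so its Grundy value is 1.
The value of a disjunctive sum is the nim-sum of the parts.
Combined value = 3 ⊕ 3 ⊕ 1 = 1.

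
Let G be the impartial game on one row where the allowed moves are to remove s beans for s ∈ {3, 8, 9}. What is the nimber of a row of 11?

3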